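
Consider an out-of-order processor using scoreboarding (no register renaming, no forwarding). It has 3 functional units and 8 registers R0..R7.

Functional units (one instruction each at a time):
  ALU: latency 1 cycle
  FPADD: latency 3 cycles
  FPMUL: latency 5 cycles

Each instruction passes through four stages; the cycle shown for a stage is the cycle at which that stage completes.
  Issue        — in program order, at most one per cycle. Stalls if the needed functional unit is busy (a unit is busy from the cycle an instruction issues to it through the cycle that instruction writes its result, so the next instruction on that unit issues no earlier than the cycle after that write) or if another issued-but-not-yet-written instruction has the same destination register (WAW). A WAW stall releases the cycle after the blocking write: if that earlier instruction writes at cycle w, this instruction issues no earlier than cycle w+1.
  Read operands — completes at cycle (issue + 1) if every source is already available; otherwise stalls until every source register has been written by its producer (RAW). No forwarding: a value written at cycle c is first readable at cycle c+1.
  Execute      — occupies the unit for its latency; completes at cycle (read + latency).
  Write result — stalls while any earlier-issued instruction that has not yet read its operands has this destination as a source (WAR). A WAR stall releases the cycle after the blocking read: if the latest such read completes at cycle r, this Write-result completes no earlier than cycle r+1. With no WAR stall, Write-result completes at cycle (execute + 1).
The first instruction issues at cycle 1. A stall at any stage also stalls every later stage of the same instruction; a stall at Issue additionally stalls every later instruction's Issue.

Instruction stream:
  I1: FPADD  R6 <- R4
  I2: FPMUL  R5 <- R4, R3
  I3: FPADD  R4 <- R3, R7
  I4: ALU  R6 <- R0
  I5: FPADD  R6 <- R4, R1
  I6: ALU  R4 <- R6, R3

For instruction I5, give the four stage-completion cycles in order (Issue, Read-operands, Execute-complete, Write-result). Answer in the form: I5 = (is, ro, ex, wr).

I5 = (13, 14, 17, 18)

[I1] 1/2/5/6
[I2] 2/3/8/9
[I3] 7/8/11/12  (struct: FPADD busy until I1 writes@6)
[I4] 8/9/10/11
[I5] 13/14/17/18  (struct: FPADD busy until I3 writes@12)
[I6] 14/19/20/21  (RAW R6: wait I5 write@18)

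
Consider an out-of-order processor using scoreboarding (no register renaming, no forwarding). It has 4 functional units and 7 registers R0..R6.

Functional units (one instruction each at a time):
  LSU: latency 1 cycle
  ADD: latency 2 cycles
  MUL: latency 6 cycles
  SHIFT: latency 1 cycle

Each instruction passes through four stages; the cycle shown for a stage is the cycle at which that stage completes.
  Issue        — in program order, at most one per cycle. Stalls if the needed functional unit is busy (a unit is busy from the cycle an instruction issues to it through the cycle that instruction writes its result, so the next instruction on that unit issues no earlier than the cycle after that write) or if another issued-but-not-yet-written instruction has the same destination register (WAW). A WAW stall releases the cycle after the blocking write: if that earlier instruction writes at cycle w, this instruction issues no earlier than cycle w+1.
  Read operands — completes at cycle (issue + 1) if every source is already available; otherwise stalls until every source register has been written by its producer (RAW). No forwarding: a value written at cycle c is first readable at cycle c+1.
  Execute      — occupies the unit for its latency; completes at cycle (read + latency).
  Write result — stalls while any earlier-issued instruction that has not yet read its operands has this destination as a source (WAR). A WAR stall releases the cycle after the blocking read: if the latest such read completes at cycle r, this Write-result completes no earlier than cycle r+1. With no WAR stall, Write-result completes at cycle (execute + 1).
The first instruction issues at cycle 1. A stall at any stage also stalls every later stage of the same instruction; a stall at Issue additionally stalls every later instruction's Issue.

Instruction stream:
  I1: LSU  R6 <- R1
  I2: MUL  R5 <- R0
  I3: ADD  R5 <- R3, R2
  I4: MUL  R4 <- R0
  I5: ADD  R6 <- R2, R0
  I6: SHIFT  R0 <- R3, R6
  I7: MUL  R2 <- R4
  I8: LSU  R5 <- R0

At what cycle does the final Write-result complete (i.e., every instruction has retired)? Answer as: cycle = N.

cycle = 29

[I1] 1/2/3/4
[I2] 2/3/9/10
[I3] 11/12/14/15  (WAW R5: wait I2 write@10)
[I4] 12/13/19/20
[I5] 16/17/19/20  (struct: ADD busy until I3 writes@15)
[I6] 17/21/22/23  (RAW R6: wait I5 write@20)
[I7] 21/22/28/29  (struct: MUL busy until I4 writes@20)
[I8] 22/24/25/26  (RAW R0: wait I6 write@23)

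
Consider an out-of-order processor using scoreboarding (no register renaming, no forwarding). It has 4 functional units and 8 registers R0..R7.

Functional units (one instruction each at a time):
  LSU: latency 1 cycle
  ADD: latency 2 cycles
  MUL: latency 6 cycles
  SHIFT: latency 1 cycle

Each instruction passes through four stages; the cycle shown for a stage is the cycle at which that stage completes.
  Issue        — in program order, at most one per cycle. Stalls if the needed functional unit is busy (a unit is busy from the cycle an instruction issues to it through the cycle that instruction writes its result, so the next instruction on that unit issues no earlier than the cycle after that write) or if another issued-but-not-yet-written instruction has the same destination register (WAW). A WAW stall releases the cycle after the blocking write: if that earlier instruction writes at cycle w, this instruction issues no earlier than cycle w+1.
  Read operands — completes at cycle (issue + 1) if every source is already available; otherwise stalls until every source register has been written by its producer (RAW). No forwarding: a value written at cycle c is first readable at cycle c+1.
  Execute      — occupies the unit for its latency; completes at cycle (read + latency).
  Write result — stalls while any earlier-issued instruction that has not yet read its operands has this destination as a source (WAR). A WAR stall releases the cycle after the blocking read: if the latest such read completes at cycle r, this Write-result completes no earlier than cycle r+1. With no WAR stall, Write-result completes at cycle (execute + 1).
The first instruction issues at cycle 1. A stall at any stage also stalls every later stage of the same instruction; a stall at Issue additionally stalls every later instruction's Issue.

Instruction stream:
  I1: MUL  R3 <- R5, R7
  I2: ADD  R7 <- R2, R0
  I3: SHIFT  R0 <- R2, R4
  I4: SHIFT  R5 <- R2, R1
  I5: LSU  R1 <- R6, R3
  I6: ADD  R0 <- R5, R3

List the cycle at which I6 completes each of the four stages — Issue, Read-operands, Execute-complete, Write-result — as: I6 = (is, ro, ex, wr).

c1: I1 dispatched to MUL
c2: I1 operands ready, I2 dispatched to ADD
c3: I2 operands ready, I3 dispatched to SHIFT
c4: I3 operands ready
c5: I2 complete, I3 complete
c6: R7←I2, R0←I3
c7: I4 dispatched to SHIFT
c8: I1 complete, I4 operands ready, I5 dispatched to LSU
c9: R3←I1, I4 complete, I6 dispatched to ADD
c10: R5←I4, I5 operands ready
c11: I5 complete, I6 operands ready
c12: R1←I5
c13: I6 complete
c14: R0←I6

I6 = (9, 11, 13, 14)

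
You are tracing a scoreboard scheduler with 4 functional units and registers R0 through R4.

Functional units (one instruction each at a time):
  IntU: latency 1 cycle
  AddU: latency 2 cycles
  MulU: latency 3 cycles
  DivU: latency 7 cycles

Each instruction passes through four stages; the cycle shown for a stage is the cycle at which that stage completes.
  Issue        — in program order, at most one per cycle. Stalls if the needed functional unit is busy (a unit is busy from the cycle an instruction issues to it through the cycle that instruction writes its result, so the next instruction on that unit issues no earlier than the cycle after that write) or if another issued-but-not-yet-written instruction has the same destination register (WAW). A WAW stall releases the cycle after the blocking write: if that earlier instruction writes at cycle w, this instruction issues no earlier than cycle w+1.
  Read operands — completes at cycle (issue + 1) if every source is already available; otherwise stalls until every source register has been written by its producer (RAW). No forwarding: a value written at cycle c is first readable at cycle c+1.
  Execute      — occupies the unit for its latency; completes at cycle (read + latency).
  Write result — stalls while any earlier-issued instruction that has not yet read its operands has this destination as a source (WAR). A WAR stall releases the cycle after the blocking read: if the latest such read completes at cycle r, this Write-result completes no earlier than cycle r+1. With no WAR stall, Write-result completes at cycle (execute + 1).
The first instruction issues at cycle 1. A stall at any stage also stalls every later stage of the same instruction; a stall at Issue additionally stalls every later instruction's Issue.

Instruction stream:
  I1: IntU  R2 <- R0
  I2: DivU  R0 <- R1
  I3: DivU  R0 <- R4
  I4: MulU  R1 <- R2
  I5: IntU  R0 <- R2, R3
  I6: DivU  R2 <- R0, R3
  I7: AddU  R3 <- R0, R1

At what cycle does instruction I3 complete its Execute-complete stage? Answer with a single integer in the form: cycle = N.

I1: IS=1 RO=2 EX=3 WR=4
I2: IS=2 RO=3 EX=10 WR=11
I3: IS=12 RO=13 EX=20 WR=21  [struct: DivU busy until I2 writes@11]
I4: IS=13 RO=14 EX=17 WR=18
I5: IS=22 RO=23 EX=24 WR=25  [WAW R0: wait I3 write@21]
I6: IS=23 RO=26 EX=33 WR=34  [RAW R0: wait I5 write@25]
I7: IS=24 RO=26 EX=28 WR=29  [RAW R0: wait I5 write@25]

cycle = 20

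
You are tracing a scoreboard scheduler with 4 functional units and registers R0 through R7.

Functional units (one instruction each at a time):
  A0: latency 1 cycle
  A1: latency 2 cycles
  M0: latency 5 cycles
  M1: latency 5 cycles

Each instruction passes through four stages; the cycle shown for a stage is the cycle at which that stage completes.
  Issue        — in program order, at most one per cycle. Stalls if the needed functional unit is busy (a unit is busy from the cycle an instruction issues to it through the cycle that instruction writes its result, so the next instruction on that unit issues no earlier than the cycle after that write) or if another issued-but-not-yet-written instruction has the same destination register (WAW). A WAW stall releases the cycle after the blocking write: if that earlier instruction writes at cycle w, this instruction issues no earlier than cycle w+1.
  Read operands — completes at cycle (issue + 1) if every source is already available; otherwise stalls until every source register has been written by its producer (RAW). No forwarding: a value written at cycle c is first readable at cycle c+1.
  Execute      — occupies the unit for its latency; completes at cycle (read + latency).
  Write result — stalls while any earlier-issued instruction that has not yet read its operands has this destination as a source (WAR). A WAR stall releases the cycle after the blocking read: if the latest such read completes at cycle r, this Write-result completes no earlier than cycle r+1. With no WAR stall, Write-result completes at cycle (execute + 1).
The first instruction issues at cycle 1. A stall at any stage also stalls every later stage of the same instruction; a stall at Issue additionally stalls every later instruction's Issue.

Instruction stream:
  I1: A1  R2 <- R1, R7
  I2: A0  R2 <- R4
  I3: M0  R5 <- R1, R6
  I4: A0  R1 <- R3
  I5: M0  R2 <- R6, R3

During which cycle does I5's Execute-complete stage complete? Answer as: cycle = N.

t=1  I1 dispatched to A1
t=2  I1 operands ready
t=4  I1 complete
t=5  R2←I1
t=6  I2 dispatched to A0
t=7  I2 operands ready, I3 dispatched to M0
t=8  I2 complete, I3 operands ready
t=9  R2←I2
t=10  I4 dispatched to A0
t=11  I4 operands ready
t=12  I4 complete
t=13  I3 complete, R1←I4
t=14  R5←I3
t=15  I5 dispatched to M0
t=16  I5 operands ready
t=21  I5 complete
t=22  R2←I5

cycle = 21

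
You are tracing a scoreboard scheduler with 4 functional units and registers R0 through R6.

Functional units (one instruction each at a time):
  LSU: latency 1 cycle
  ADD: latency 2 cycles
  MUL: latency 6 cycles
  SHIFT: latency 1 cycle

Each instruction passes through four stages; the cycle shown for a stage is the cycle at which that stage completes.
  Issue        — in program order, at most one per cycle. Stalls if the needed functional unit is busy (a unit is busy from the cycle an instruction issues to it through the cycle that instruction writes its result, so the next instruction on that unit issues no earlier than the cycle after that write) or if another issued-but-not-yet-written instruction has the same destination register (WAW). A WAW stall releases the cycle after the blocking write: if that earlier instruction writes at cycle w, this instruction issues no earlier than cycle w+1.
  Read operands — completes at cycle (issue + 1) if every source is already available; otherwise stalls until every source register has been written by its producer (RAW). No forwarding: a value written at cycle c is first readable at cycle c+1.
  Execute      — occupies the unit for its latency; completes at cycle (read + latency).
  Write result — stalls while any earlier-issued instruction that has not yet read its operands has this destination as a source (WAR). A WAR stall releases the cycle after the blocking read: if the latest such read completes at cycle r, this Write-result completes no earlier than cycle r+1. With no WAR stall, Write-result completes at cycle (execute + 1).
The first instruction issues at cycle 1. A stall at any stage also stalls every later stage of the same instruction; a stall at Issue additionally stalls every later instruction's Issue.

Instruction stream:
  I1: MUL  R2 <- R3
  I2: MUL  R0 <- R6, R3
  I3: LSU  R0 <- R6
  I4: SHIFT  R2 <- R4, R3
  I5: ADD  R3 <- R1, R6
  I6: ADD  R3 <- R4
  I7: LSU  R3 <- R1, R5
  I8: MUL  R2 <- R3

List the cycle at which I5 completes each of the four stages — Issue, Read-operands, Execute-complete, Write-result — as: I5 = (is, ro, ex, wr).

I5 = (21, 22, 24, 25)

t=1  I1 dispatched to MUL
t=2  I1 operands ready
t=8  I1 complete
t=9  R2←I1
t=10  I2 dispatched to MUL
t=11  I2 operands ready
t=17  I2 complete
t=18  R0←I2
t=19  I3 dispatched to LSU
t=20  I3 operands ready · I4 dispatched to SHIFT
t=21  I3 complete · I4 operands ready · I5 dispatched to ADD
t=22  R0←I3 · I4 complete · I5 operands ready
t=23  R2←I4
t=24  I5 complete
t=25  R3←I5
t=26  I6 dispatched to ADD
t=27  I6 operands ready
t=29  I6 complete
t=30  R3←I6
t=31  I7 dispatched to LSU
t=32  I7 operands ready · I8 dispatched to MUL
t=33  I7 complete
t=34  R3←I7
t=35  I8 operands ready
t=41  I8 complete
t=42  R2←I8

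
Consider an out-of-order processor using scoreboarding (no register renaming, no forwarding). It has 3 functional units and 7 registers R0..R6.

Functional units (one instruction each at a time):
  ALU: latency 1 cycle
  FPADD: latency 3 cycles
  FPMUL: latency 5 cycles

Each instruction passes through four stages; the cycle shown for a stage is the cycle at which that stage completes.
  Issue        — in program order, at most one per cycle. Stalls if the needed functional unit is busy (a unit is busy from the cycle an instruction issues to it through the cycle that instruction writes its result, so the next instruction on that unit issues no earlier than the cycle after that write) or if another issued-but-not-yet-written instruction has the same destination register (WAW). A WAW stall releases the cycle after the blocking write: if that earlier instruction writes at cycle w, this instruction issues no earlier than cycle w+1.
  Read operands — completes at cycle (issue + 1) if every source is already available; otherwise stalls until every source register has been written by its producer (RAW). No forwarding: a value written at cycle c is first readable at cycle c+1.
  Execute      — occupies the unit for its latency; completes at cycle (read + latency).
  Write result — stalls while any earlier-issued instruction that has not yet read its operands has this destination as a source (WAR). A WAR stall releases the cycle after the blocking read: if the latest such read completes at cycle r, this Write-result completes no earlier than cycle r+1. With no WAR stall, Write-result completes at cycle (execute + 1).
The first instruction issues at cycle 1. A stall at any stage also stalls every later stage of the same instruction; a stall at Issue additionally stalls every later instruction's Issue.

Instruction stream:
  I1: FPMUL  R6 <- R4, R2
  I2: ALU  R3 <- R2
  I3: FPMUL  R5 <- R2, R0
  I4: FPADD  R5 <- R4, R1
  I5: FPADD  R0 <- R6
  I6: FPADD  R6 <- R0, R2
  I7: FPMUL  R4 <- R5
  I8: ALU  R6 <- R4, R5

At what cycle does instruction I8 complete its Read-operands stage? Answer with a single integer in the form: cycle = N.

cycle = 38

I1: IS=1 RO=2 EX=7 WR=8
I2: IS=2 RO=3 EX=4 WR=5
I3: IS=9 RO=10 EX=15 WR=16  [struct: FPMUL busy until I1 writes@8]
I4: IS=17 RO=18 EX=21 WR=22  [WAW R5: wait I3 write@16]
I5: IS=23 RO=24 EX=27 WR=28  [struct: FPADD busy until I4 writes@22]
I6: IS=29 RO=30 EX=33 WR=34  [struct: FPADD busy until I5 writes@28]
I7: IS=30 RO=31 EX=36 WR=37
I8: IS=35 RO=38 EX=39 WR=40  [WAW R6: wait I6 write@34; RAW R4: wait I7 write@37]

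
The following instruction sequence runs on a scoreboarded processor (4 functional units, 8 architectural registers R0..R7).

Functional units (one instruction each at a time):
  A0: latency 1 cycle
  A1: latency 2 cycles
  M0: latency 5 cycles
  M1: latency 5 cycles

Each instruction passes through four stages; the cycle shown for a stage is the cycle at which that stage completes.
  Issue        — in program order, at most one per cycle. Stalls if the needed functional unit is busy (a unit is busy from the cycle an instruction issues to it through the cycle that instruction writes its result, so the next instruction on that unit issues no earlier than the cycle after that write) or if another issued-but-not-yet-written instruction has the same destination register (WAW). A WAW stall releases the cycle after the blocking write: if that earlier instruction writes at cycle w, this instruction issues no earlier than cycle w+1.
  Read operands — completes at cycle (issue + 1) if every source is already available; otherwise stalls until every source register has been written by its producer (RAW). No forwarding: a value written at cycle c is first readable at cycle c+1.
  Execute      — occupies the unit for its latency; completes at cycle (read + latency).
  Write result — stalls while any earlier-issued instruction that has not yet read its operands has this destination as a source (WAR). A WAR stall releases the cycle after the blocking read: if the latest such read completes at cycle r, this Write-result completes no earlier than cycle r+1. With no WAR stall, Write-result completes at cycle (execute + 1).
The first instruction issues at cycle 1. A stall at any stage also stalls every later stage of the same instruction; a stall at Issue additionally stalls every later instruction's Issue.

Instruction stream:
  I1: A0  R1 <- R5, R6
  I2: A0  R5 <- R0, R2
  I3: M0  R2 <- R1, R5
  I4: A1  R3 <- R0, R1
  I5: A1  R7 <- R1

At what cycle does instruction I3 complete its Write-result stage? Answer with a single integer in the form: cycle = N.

cycle = 15

[1] I1→A0
[2] I1 RO
[3] I1 EX
[4] I1 WR R1
[5] I2→A0
[6] I2 RO, I3→M0
[7] I2 EX, I4→A1
[8] I2 WR R5, I4 RO
[9] I3 RO
[10] I4 EX
[11] I4 WR R3
[12] I5→A1
[13] I5 RO
[14] I3 EX
[15] I3 WR R2, I5 EX
[16] I5 WR R7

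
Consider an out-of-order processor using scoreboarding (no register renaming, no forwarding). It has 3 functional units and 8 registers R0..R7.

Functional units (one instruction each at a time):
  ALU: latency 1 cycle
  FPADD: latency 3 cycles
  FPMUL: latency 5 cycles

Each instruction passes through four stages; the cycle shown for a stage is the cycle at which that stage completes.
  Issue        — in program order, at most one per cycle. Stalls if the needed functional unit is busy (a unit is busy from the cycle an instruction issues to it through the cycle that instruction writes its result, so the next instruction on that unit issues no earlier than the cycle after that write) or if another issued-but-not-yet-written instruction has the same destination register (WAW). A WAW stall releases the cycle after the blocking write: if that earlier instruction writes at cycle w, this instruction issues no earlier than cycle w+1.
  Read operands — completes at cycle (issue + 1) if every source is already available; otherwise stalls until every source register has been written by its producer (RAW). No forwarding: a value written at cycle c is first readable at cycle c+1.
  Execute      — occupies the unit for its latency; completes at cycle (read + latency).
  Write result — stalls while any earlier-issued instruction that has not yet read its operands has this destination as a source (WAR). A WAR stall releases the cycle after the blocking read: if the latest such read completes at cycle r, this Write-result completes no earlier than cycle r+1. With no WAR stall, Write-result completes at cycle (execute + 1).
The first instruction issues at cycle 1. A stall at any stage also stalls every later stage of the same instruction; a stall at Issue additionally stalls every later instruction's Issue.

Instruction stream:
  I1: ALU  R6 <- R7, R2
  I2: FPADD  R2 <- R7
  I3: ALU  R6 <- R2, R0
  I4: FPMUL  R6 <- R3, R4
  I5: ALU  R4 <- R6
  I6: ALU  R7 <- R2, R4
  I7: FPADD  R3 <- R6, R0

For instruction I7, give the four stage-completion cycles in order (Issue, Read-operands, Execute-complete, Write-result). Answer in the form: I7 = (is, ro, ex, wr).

I7 = (23, 24, 27, 28)

[1] I1 issues→ALU
[2] I1 reads | I2 issues→FPADD
[3] I1 exec-done | I2 reads
[4] I1 writes R6
[5] I3 issues→ALU
[6] I2 exec-done
[7] I2 writes R2
[8] I3 reads
[9] I3 exec-done
[10] I3 writes R6
[11] I4 issues→FPMUL
[12] I4 reads | I5 issues→ALU
[17] I4 exec-done
[18] I4 writes R6
[19] I5 reads
[20] I5 exec-done
[21] I5 writes R4
[22] I6 issues→ALU
[23] I6 reads | I7 issues→FPADD
[24] I6 exec-done | I7 reads
[25] I6 writes R7
[27] I7 exec-done
[28] I7 writes R3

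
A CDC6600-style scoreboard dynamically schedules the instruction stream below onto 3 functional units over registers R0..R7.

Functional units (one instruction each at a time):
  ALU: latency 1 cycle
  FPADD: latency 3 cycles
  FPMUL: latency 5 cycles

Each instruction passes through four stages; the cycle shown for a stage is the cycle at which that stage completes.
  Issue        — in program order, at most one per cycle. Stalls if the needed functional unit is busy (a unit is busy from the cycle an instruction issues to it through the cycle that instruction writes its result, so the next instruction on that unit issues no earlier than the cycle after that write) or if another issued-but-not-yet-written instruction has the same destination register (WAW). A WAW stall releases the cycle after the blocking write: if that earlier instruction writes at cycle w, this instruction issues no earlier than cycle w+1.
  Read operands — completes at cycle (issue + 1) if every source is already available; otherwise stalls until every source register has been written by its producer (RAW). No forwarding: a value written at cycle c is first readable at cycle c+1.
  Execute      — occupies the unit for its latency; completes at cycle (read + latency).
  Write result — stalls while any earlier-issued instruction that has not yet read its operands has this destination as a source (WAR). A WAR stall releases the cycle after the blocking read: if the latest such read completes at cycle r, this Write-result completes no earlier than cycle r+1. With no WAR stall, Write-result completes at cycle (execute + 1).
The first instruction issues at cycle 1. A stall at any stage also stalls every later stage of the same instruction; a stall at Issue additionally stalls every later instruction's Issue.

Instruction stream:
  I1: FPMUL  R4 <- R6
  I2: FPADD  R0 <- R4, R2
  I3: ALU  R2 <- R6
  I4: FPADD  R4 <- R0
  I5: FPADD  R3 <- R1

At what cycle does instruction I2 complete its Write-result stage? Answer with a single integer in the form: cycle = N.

[1] I1 dispatched to FPMUL
[2] I1 operands ready; I2 dispatched to FPADD
[3] I3 dispatched to ALU
[4] I3 operands ready
[5] I3 complete
[7] I1 complete
[8] R4←I1
[9] I2 operands ready
[10] R2←I3
[12] I2 complete
[13] R0←I2
[14] I4 dispatched to FPADD
[15] I4 operands ready
[18] I4 complete
[19] R4←I4
[20] I5 dispatched to FPADD
[21] I5 operands ready
[24] I5 complete
[25] R3←I5

cycle = 13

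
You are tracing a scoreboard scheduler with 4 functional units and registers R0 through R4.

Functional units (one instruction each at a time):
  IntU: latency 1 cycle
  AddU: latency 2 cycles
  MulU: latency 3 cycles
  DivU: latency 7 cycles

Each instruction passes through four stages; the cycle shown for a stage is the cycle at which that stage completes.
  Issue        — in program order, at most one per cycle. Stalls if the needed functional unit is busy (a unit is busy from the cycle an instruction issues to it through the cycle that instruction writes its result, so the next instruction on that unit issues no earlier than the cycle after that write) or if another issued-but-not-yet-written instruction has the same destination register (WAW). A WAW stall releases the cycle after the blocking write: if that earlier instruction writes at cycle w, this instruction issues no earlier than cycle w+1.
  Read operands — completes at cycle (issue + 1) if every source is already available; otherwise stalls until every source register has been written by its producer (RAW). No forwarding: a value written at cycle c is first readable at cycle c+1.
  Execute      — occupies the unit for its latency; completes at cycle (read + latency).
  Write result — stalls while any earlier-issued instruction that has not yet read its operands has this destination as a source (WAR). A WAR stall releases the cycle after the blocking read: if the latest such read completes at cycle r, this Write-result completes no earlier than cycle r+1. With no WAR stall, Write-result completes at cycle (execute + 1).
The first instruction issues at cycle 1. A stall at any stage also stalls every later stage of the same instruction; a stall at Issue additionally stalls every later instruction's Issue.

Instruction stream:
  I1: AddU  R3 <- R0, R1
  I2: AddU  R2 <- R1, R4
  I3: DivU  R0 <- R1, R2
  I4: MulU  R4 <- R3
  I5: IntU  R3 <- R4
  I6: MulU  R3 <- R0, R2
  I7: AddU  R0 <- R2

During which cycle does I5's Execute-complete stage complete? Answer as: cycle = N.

[1] I1 dispatched to AddU
[2] I1 operands ready
[4] I1 complete
[5] R3←I1
[6] I2 dispatched to AddU
[7] I2 operands ready, I3 dispatched to DivU
[8] I4 dispatched to MulU
[9] I2 complete, I4 operands ready, I5 dispatched to IntU
[10] R2←I2
[11] I3 operands ready
[12] I4 complete
[13] R4←I4
[14] I5 operands ready
[15] I5 complete
[16] R3←I5
[17] I6 dispatched to MulU
[18] I3 complete
[19] R0←I3
[20] I6 operands ready, I7 dispatched to AddU
[21] I7 operands ready
[23] I6 complete, I7 complete
[24] R3←I6, R0←I7

cycle = 15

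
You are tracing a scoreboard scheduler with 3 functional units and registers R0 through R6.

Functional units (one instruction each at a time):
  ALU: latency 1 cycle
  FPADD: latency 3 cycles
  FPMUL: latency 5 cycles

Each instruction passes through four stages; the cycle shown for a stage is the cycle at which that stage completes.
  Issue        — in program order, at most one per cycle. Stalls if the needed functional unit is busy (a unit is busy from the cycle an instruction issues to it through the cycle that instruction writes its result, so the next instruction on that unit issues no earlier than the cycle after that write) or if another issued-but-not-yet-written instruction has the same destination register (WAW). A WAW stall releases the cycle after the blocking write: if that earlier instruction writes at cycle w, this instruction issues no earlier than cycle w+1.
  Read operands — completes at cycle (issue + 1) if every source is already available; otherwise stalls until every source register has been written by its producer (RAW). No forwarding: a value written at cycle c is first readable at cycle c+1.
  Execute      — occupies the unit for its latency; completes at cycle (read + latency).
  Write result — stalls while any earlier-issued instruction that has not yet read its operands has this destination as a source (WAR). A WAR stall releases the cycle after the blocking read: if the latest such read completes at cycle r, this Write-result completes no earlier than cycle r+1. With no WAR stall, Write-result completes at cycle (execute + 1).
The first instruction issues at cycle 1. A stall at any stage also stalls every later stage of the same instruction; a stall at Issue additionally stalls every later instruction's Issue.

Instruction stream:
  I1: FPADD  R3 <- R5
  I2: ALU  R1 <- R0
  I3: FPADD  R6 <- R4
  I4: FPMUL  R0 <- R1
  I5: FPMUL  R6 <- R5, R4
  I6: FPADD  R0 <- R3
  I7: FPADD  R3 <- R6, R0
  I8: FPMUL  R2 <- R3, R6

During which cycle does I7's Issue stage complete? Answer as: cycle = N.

[1] I1→FPADD
[2] I1 RO; I2→ALU
[3] I2 RO
[4] I2 EX
[5] I1 EX; I2 WR R1
[6] I1 WR R3
[7] I3→FPADD
[8] I3 RO; I4→FPMUL
[9] I4 RO
[11] I3 EX
[12] I3 WR R6
[14] I4 EX
[15] I4 WR R0
[16] I5→FPMUL
[17] I5 RO; I6→FPADD
[18] I6 RO
[21] I6 EX
[22] I5 EX; I6 WR R0
[23] I5 WR R6; I7→FPADD
[24] I7 RO; I8→FPMUL
[27] I7 EX
[28] I7 WR R3
[29] I8 RO
[34] I8 EX
[35] I8 WR R2

cycle = 23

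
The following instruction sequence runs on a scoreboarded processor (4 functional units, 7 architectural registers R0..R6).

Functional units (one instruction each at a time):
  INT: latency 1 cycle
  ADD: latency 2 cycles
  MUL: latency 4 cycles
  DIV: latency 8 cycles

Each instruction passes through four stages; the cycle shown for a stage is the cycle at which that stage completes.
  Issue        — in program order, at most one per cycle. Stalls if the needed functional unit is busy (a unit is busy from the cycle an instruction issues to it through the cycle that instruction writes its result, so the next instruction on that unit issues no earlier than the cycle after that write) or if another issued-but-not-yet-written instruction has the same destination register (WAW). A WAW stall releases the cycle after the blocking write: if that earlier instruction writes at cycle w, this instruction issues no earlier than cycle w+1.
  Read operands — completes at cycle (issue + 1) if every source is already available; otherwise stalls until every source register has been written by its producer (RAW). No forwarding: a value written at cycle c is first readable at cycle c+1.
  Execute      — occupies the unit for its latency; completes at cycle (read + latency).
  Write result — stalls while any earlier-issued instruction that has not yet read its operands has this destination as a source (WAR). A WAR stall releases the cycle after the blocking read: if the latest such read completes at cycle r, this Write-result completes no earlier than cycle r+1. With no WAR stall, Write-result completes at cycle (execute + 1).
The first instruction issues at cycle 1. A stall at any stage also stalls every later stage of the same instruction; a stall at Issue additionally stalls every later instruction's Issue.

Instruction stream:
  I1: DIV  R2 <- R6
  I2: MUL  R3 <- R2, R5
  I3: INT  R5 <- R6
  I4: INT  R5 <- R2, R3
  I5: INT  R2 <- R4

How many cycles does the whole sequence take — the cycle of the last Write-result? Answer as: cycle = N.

[I1] 1/2/10/11
[I2] 2/12/16/17  (RAW R2: wait I1 write@11)
[I3] 3/4/5/13  (WAR R5: wait I2 read@12)
[I4] 14/18/19/20  (struct: INT busy until I3 writes@13; RAW R3: wait I2 write@17)
[I5] 21/22/23/24  (struct: INT busy until I4 writes@20)

cycle = 24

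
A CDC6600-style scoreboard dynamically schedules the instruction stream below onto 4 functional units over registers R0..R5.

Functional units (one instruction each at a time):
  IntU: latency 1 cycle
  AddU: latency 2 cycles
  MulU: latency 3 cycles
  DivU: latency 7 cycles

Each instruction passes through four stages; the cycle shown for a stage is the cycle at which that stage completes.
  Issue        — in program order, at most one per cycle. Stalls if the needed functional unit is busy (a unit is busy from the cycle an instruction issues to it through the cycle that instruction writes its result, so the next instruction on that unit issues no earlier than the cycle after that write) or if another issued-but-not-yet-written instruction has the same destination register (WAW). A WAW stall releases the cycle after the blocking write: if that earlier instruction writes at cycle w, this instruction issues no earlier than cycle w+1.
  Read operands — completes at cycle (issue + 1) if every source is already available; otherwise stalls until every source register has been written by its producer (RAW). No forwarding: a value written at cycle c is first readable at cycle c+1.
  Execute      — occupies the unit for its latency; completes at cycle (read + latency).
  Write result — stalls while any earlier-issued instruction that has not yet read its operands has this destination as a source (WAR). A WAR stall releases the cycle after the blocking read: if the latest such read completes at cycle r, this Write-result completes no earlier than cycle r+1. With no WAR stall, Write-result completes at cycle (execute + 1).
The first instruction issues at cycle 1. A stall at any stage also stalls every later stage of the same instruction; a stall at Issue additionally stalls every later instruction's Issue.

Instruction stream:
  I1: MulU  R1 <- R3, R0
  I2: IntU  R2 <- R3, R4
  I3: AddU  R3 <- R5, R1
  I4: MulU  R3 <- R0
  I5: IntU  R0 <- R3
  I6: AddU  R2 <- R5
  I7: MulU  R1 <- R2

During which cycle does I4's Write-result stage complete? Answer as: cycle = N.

cycle = 16

[I1] 1/2/5/6
[I2] 2/3/4/5
[I3] 3/7/9/10  (RAW R1: wait I1 write@6)
[I4] 11/12/15/16  (WAW R3: wait I3 write@10)
[I5] 12/17/18/19  (RAW R3: wait I4 write@16)
[I6] 13/14/16/17
[I7] 17/18/21/22  (struct: MulU busy until I4 writes@16)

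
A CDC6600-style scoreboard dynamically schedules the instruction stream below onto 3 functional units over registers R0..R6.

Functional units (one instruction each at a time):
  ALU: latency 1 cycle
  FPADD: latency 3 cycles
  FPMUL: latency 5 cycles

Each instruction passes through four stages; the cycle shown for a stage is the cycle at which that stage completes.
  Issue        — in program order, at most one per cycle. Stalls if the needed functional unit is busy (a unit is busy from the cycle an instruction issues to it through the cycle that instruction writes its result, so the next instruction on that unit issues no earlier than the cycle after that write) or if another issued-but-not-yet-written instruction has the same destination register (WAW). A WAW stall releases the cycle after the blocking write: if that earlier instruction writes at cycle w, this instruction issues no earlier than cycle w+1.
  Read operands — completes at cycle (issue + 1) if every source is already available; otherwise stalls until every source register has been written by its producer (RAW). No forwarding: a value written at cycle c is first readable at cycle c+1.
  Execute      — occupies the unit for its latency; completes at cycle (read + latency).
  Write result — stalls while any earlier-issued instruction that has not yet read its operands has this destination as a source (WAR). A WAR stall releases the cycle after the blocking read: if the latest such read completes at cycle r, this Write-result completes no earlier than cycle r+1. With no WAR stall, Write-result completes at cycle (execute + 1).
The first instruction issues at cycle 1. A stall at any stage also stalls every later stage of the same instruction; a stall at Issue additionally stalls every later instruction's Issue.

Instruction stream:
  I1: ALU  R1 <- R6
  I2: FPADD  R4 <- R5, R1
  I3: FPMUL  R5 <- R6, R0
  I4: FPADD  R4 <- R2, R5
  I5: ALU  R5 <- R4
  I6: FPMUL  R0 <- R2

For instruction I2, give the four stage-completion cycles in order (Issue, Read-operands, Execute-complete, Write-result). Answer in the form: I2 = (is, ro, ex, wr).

t=1  issue I1 (ALU)
t=2  I1 read-ops | issue I2 (FPADD)
t=3  I1 finished on ALU | issue I3 (FPMUL)
t=4  I1→R1 | I3 read-ops
t=5  I2 read-ops
t=8  I2 finished on FPADD
t=9  I2→R4 | I3 finished on FPMUL
t=10  I3→R5 | issue I4 (FPADD)
t=11  I4 read-ops | issue I5 (ALU)
t=12  issue I6 (FPMUL)
t=13  I6 read-ops
t=14  I4 finished on FPADD
t=15  I4→R4
t=16  I5 read-ops
t=17  I5 finished on ALU
t=18  I5→R5 | I6 finished on FPMUL
t=19  I6→R0

I2 = (2, 5, 8, 9)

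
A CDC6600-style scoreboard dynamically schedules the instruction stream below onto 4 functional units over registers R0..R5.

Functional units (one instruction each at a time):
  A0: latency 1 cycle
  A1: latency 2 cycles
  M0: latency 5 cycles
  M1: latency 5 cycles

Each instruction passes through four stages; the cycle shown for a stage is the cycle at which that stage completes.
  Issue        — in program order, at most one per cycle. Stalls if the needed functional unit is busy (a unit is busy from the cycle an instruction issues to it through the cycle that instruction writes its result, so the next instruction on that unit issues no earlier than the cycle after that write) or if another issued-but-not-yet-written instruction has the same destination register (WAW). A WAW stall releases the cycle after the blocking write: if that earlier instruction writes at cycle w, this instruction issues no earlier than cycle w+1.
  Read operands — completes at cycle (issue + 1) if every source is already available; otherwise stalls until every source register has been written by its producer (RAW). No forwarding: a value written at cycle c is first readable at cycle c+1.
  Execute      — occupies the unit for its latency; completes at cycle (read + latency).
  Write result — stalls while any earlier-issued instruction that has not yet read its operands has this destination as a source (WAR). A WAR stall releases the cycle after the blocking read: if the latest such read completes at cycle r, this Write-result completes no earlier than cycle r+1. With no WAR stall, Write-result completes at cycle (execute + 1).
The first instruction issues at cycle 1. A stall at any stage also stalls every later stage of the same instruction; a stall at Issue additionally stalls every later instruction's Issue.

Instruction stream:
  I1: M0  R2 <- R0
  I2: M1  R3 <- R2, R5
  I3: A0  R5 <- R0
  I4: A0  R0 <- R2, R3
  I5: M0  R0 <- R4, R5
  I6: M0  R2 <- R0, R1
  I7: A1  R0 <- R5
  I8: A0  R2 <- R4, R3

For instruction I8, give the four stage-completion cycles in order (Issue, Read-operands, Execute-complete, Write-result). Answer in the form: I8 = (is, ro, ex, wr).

t=1  I1→M0
t=2  I1 RO; I2→M1
t=3  I3→A0
t=4  I3 RO
t=5  I3 EX
t=7  I1 EX
t=8  I1 WR R2
t=9  I2 RO
t=10  I3 WR R5
t=11  I4→A0
t=14  I2 EX
t=15  I2 WR R3
t=16  I4 RO
t=17  I4 EX
t=18  I4 WR R0
t=19  I5→M0
t=20  I5 RO
t=25  I5 EX
t=26  I5 WR R0
t=27  I6→M0
t=28  I6 RO; I7→A1
t=29  I7 RO
t=31  I7 EX
t=32  I7 WR R0
t=33  I6 EX
t=34  I6 WR R2
t=35  I8→A0
t=36  I8 RO
t=37  I8 EX
t=38  I8 WR R2

I8 = (35, 36, 37, 38)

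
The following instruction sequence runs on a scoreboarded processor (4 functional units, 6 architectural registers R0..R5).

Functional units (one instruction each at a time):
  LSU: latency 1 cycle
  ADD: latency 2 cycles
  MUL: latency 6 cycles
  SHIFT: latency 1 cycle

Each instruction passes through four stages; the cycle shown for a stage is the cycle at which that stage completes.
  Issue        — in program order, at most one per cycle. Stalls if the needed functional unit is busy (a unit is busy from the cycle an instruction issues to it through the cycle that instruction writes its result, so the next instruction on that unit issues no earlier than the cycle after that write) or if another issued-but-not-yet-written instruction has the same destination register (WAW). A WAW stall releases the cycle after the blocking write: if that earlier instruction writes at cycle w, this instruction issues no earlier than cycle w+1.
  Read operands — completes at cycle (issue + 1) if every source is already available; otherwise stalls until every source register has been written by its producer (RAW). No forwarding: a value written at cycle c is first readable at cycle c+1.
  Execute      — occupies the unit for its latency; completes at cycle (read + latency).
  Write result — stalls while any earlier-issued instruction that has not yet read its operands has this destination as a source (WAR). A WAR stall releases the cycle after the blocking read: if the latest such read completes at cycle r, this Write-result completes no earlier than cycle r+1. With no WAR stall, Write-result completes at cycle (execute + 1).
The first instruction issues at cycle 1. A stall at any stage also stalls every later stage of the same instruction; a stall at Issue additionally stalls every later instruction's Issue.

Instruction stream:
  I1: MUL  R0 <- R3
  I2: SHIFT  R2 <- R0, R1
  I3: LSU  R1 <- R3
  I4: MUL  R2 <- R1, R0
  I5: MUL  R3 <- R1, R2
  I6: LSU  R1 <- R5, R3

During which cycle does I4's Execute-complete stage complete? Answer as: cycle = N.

cycle = 20

c1: I1→MUL
c2: I1 RO; I2→SHIFT
c3: I3→LSU
c4: I3 RO
c5: I3 EX
c8: I1 EX
c9: I1 WR R0
c10: I2 RO
c11: I2 EX; I3 WR R1
c12: I2 WR R2
c13: I4→MUL
c14: I4 RO
c20: I4 EX
c21: I4 WR R2
c22: I5→MUL
c23: I5 RO; I6→LSU
c29: I5 EX
c30: I5 WR R3
c31: I6 RO
c32: I6 EX
c33: I6 WR R1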